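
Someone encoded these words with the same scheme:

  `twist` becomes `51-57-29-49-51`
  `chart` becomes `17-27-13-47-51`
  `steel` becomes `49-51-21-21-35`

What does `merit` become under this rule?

The formula is n = 2×(alphabet index, a=1) + 11.
For merit: m=13→37, e=5→21, r=18→47, i=9→29, t=20→51.

37-21-47-29-51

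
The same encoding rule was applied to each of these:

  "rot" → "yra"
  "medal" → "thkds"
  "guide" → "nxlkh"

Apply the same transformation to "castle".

jdzash

The shift depends on letter class: consonant r→y is +7, but vowel o→r is +3. Two shifts are in play — +3 for a/e/i/o/u, +7 for every other letter.
Applying it to castle: c(cons)+7=j, a(vowel)+3=d, s(cons)+7=z, t(cons)+7=a, l(cons)+7=s, e(vowel)+3=h.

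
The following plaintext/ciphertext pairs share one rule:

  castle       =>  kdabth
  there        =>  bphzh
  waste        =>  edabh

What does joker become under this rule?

rrshz

The shift depends on letter class: consonant c→k is +8, but vowel a→d is +3. The rule splits by letter class: vowels +3, consonants +8.
On joker: j(cons)+8=r, o(vowel)+3=r, k(cons)+8=s, e(vowel)+3=h, r(cons)+8=z.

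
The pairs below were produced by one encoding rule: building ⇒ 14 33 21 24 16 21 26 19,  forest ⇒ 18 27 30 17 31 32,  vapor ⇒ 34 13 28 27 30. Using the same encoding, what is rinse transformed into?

30 21 26 31 17

b is letter #2 and maps to 14: an offset of 12. Each letter is replaced by its alphabet position (a=1..z=26) + 12.
For rinse: r=18→30, i=9→21, n=14→26, s=19→31, e=5→17.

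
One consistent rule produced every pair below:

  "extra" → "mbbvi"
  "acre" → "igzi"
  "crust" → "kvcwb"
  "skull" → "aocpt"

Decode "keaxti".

castle

Shifts by position in extra: pos 0: e→m (+8), pos 1: x→b (+4), pos 2: t→b (+8), pos 3: r→v (+4) — repeating every 2. A repeating key of period 2 is used — shifts +8, +4 over and over.
Reversing it on keaxti: k−8=c, e−4=a, a−8=s, x−4=t, t−8=l, i−4=e.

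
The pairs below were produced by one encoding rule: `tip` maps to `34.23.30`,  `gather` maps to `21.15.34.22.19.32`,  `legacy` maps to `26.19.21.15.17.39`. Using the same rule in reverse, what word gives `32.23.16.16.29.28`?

ribbon

Letters become their 1-based position plus 14 (so a→15, b→16, …).
Undoing it on 32.23.16.16.29.28: 32→(32−14)÷1=18=r, 23→(23−14)÷1=9=i, 16→(16−14)÷1=2=b, 16→(16−14)÷1=2=b, 29→(29−14)÷1=15=o, 28→(28−14)÷1=14=n.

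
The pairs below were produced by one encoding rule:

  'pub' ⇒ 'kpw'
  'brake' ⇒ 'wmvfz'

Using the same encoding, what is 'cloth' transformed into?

xgjoc

Every letter moves 21 places later in the alphabet, wrapping around z→a.
For cloth: c+21=x, l+21=g, o+21=j, t+21=o, h+21=c.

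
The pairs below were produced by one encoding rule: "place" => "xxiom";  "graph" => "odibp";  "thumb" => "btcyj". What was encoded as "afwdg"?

story

A repeating key of period 2 is used — shifts +8, +12 over and over.
Decoding afwdg: a−8=s, f−12=t, w−8=o, d−12=r, g−8=y.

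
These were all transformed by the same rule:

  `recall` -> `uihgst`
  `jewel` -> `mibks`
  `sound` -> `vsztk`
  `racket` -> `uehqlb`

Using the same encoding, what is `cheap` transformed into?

fljgw

In recall: r→u is +3, e→i is +4, c→h is +5, a→g is +6 — the shift increases by 1 each position. The shift increases by 1 at each position, starting from +3: 3, 4, 5, ….
For cheap: c+3=f, h+4=l, e+5=j, a+6=g, p+7=w.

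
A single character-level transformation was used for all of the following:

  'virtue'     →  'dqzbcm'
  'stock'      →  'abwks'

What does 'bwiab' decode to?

Compare letters: v→d is +8, i→q is +8, r→z is +8 — a constant shift. It's a constant shift of +8 (ROT8).
Decoding bwiab: b−8=t, w−8=o, i−8=a, a−8=s, b−8=t.

toast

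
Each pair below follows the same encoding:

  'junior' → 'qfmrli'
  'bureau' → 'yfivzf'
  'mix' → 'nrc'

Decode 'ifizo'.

rural

Letters are reflected about the middle of the alphabet (position → 25−position): Atbash.
Reversing it on ifizo: i↔r, f↔u, i↔r, z↔a, o↔l.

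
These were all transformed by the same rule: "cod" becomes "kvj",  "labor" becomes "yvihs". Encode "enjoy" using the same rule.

The output letters match the input read backwards, each shifted +7: cod reversed is doc. Two steps: reverse the string, then apply a Caesar shift of +7.
Applying it to enjoy: reverse → yojne; then shift: y+7=f, o+7=v, j+7=q, n+7=u, e+7=l.

fvqul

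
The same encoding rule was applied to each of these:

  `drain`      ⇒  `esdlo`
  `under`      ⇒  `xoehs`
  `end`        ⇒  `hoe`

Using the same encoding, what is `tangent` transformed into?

The shift depends on letter class: consonant d→e is +1, but vowel a→d is +3. Two shifts are in play — +3 for a/e/i/o/u, +1 for every other letter.
Applying it to tangent: t(cons)+1=u, a(vowel)+3=d, n(cons)+1=o, g(cons)+1=h, e(vowel)+3=h, n(cons)+1=o, t(cons)+1=u.

udohhou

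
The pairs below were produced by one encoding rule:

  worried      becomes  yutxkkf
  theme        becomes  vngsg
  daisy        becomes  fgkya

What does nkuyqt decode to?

The shifts repeat in a cycle of length 2: positions 0,1,… shift by +2, +6, then the pattern repeats.
Decoding nkuyqt: n−2=l, k−6=e, u−2=s, y−6=s, q−2=o, t−6=n.

lesson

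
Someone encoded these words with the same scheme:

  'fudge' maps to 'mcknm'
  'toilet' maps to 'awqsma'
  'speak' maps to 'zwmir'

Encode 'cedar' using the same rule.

jmkiy

Vowels shift forward by 8 and consonants shift forward by 7.
For cedar: c(cons)+7=j, e(vowel)+8=m, d(cons)+7=k, a(vowel)+8=i, r(cons)+7=y.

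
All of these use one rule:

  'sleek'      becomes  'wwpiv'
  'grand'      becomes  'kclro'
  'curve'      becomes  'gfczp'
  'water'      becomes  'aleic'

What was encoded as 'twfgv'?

pluck

Shifts by position in sleek: pos 0: s→w (+4), pos 1: l→w (+11), pos 2: e→p (+11), pos 3: e→i (+4), pos 4: k→v (+11) — repeating every 3. It's a Vigenère-style cipher with numeric key [4,11,11]: position i shifts by key[i mod 3].
Undoing it on twfgv: t−4=p, w−11=l, f−11=u, g−4=c, v−11=k.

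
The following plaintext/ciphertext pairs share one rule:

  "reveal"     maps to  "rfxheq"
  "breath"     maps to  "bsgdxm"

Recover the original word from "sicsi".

In reveal: r→r is +0, e→f is +1, v→x is +2, e→h is +3 — the shift increases by 1 each position. Each letter shifts forward by its position index (0, 1, 2, …) — the shift grows by one for each successive letter.
Reversing it on sicsi: s−0=s, i−1=h, c−2=a, s−3=p, i−4=e.

shape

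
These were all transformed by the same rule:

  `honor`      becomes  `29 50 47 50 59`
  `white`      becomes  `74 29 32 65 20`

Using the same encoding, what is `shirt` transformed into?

62 29 32 59 65

The formula is n = 3×(alphabet index, a=1) + 5.
On shirt: s=19→62, h=8→29, i=9→32, r=18→59, t=20→65.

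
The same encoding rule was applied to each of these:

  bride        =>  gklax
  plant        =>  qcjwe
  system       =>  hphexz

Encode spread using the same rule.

b(1)→g(6) and r(17)→k(10) fit y≡23x+9 (mod 26); the inverse of 23 mod 26 is 17. Treating letters as 0–25, the rule is x ↦ 23x + 9 (mod 26).
Applying it to spread: s(18)→23·18+9≡7=h; p(15)→23·15+9≡16=q; r(17)→23·17+9≡10=k; e(4)→23·4+9≡23=x; a(0)→23·0+9≡9=j; d(3)→23·3+9≡0=a (all mod 26).

hqkxja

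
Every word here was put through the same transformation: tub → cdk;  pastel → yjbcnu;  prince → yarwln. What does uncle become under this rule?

Compare letters: t→c is +9, u→d is +9, b→k is +9 — a constant shift. It's a constant shift of +9 (ROT9).
Applying it to uncle: u+9=d, n+9=w, c+9=l, l+9=u, e+9=n.

dwlun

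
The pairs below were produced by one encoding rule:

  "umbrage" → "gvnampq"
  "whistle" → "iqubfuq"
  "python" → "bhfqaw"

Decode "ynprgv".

medium

Shifts by position in umbrage: pos 0: u→g (+12), pos 1: m→v (+9), pos 2: b→n (+12), pos 3: r→a (+9) — repeating every 2. A repeating key of period 2 is used — shifts +12, +9 over and over.
Undoing it on ynprgv: y−12=m, n−9=e, p−12=d, r−9=i, g−12=u, v−9=m.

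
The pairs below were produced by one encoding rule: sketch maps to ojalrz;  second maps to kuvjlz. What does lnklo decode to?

The output letters match the input read backwards, each shifted +7: sketch reversed is hcteks. Two steps: reverse the string, then apply a Caesar shift of +7.
Undoing it on lnklo: shift back: l−7=e, n−7=g, k−7=d, l−7=e, o−7=h → egdeh; then reverse → hedge.

hedge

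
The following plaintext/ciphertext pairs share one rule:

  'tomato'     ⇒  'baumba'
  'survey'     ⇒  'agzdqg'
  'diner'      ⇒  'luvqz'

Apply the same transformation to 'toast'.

Vowels shift forward by 12 and consonants shift forward by 8.
Applying it to toast: t(cons)+8=b, o(vowel)+12=a, a(vowel)+12=m, s(cons)+8=a, t(cons)+8=b.

bamab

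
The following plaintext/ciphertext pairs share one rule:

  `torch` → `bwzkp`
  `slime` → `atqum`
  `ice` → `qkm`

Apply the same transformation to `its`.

Compare letters: t→b is +8, o→w is +8, r→z is +8 — a constant shift. Every letter moves 8 places later in the alphabet, wrapping around z→a.
On its: i+8=q, t+8=b, s+8=a.

qba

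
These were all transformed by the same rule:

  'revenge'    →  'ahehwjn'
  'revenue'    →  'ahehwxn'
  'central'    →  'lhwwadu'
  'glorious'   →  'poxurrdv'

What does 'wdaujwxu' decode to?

Shifts by position in revenge: pos 0: r→a (+9), pos 1: e→h (+3), pos 2: v→e (+9), pos 3: e→h (+3) — repeating every 2. It's a Vigenère-style cipher with numeric key [9,3]: position i shifts by key[i mod 2].
Decoding wdaujwxu: w−9=n, d−3=a, a−9=r, u−3=r, j−9=a, w−3=t, x−9=o, u−3=r.

narrator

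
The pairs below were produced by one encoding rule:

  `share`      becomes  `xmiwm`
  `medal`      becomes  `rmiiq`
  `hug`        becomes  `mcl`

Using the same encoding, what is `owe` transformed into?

wbm

The shift depends on letter class: consonant s→x is +5, but vowel a→i is +8. Vowels shift forward by 8 and consonants shift forward by 5.
On owe: o(vowel)+8=w, w(cons)+5=b, e(vowel)+8=m.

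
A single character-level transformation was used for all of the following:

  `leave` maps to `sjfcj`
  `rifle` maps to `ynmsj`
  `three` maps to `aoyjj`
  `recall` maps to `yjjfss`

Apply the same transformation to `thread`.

The shift depends on letter class: consonant l→s is +7, but vowel e→j is +5. Vowels shift forward by 5 and consonants shift forward by 7.
Applying it to thread: t(cons)+7=a, h(cons)+7=o, r(cons)+7=y, e(vowel)+5=j, a(vowel)+5=f, d(cons)+7=k.

aoyjfk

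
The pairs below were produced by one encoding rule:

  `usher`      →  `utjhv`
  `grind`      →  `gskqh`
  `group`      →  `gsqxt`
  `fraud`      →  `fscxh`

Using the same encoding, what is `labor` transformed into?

lbdrv

The shift increases by 1 at each position, starting from +0: 0, 1, 2, ….
For labor: l+0=l, a+1=b, b+2=d, o+3=r, r+4=v.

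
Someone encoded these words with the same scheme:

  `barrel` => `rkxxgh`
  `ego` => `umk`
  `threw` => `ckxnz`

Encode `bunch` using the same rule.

nitah

The output letters match the input read backwards, each shifted +6: barrel reversed is lerrab. Two steps: reverse the string, then apply a Caesar shift of +6.
For bunch: reverse → hcnub; then shift: h+6=n, c+6=i, n+6=t, u+6=a, b+6=h.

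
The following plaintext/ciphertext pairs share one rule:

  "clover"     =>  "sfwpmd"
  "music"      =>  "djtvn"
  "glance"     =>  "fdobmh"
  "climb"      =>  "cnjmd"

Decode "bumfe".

delta

Two steps: reverse the string, then apply a Caesar shift of +1.
Undoing it on bumfe: shift back: b−1=a, u−1=t, m−1=l, f−1=e, e−1=d → atled; then reverse → delta.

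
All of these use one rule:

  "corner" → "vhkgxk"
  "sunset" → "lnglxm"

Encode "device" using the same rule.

Compare letters: c→v is +19, o→h is +19, r→k is +19 — a constant shift. This is a Caesar cipher with shift 19.
For device: d+19=w, e+19=x, v+19=o, i+19=b, c+19=v, e+19=x.

wxobvx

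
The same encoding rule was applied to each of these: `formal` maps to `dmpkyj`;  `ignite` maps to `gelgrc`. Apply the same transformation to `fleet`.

djccr

Compare letters: f→d is +24, o→m is +24, r→p is +24 — a constant shift. It's a constant shift of +24 (ROT24).
For fleet: f+24=d, l+24=j, e+24=c, e+24=c, t+24=r.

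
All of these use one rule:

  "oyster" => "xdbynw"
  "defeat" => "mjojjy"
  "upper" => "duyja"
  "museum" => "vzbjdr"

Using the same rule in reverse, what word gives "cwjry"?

It's a Vigenère-style cipher with numeric key [9,5]: position i shifts by key[i mod 2].
Undoing it on cwjry: c−9=t, w−5=r, j−9=a, r−5=m, y−9=p.

tramp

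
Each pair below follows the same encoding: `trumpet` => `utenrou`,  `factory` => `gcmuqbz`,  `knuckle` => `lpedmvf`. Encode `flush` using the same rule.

gnetj

Shifts by position in trumpet: pos 0: t→u (+1), pos 1: r→t (+2), pos 2: u→e (+10), pos 3: m→n (+1), pos 4: p→r (+2), pos 5: e→o (+10) — repeating every 3. It's a Vigenère-style cipher with numeric key [1,2,10]: position i shifts by key[i mod 3].
On flush: f+1=g, l+2=n, u+10=e, s+1=t, h+2=j.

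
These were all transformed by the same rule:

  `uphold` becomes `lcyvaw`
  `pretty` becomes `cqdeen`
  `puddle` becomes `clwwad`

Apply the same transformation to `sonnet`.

xvoode

Each letter's alphabet position (a=0..z=25) is mapped through 7·x+1 mod 26 — an affine cipher.
Applying it to sonnet: s(18)→7·18+1≡23=x; o(14)→7·14+1≡21=v; n(13)→7·13+1≡14=o; n(13)→7·13+1≡14=o; e(4)→7·4+1≡3=d; t(19)→7·19+1≡4=e (all mod 26).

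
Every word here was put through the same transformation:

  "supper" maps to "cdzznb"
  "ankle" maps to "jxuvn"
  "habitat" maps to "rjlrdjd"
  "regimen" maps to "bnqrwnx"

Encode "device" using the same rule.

The shift depends on letter class: consonant s→c is +10, but vowel u→d is +9. Vowels shift forward by 9 and consonants shift forward by 10.
On device: d(cons)+10=n, e(vowel)+9=n, v(cons)+10=f, i(vowel)+9=r, c(cons)+10=m, e(vowel)+9=n.

nnfrmn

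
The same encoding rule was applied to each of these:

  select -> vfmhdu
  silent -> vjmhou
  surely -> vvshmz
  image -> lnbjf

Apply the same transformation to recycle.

A repeating key of period 3 is used — shifts +3, +1, +1 over and over.
For recycle: r+3=u, e+1=f, c+1=d, y+3=b, c+1=d, l+1=m, e+3=h.

ufdbdmh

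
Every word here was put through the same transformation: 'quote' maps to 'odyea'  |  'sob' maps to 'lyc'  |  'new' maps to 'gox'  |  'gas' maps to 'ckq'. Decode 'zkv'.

The output letters match the input read backwards, each shifted +10: quote reversed is etouq. Two steps: reverse the string, then apply a Caesar shift of +10.
Decoding zkv: shift back: z−10=p, k−10=a, v−10=l → pal; then reverse → lap.

lap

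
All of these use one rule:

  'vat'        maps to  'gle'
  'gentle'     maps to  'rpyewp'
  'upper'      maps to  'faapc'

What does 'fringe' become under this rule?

This is a Caesar cipher with shift 11.
On fringe: f+11=q, r+11=c, i+11=t, n+11=y, g+11=r, e+11=p.

qctyrp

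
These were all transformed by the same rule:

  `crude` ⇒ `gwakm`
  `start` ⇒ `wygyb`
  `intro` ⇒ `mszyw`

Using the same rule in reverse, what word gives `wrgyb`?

Each letter shifts forward by (position + 4), i.e. 4, 5, 6, … — the shift grows by one for each successive letter.
Undoing it on wrgyb: w−4=s, r−5=m, g−6=a, y−7=r, b−8=t.

smart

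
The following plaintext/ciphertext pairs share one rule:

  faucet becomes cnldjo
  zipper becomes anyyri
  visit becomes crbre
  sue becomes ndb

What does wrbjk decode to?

The output letters match the input read backwards, each shifted +9: faucet reversed is tecuaf. Two steps: reverse the string, then apply a Caesar shift of +9.
Reversing it on wrbjk: shift back: w−9=n, r−9=i, b−9=s, j−9=a, k−9=b → nisab; then reverse → basin.

basin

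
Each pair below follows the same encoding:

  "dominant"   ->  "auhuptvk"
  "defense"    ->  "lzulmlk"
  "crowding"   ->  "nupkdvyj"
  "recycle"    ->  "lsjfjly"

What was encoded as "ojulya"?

trench

The output letters match the input read backwards, each shifted +7: dominant reversed is tnanimod. Two steps: reverse the string, then apply a Caesar shift of +7.
Decoding ojulya: shift back: o−7=h, j−7=c, u−7=n, l−7=e, y−7=r, a−7=t → hcnert; then reverse → trench.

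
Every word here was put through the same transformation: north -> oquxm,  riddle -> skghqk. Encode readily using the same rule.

sgdhnrf

Each letter shifts forward by (position + 1), i.e. 1, 2, 3, … — the shift grows by one for each successive letter.
Applying it to readily: r+1=s, e+2=g, a+3=d, d+4=h, i+5=n, l+6=r, y+7=f.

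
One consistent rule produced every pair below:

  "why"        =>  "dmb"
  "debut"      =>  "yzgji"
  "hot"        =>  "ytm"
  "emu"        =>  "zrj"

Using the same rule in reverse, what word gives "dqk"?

The word is reversed, then every letter is shifted forward by 5.
Decoding dqk: shift back: d−5=y, q−5=l, k−5=f → ylf; then reverse → fly.

fly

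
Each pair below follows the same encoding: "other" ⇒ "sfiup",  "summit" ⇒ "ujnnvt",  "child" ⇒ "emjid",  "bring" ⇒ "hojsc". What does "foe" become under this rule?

The output letters match the input read backwards, each shifted +1: other reversed is rehto. Two steps: reverse the string, then apply a Caesar shift of +1.
On foe: reverse → eof; then shift: e+1=f, o+1=p, f+1=g.

fpg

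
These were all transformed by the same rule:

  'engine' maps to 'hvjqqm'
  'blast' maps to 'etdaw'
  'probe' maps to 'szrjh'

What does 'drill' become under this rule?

Shifts by position in engine: pos 0: e→h (+3), pos 1: n→v (+8), pos 2: g→j (+3), pos 3: i→q (+8) — repeating every 2. A repeating key of period 2 is used — shifts +3, +8 over and over.
Applying it to drill: d+3=g, r+8=z, i+3=l, l+8=t, l+3=o.

gzlto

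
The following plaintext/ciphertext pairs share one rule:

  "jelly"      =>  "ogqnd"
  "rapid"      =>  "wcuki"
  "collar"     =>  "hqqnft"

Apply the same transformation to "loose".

Shifts by position in jelly: pos 0: j→o (+5), pos 1: e→g (+2), pos 2: l→q (+5), pos 3: l→n (+2) — repeating every 2. It's a Vigenère-style cipher with numeric key [5,2]: position i shifts by key[i mod 2].
Applying it to loose: l+5=q, o+2=q, o+5=t, s+2=u, e+5=j.

qqtuj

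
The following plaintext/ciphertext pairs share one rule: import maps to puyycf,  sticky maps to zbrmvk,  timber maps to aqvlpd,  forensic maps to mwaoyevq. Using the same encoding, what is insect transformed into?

In import: i→p is +7, m→u is +8, p→y is +9, o→y is +10 — the shift increases by 1 each position. Each letter shifts forward by (position + 7), i.e. 7, 8, 9, … — the shift grows by one for each successive letter.
For insect: i+7=p, n+8=v, s+9=b, e+10=o, c+11=n, t+12=f.

pvbonf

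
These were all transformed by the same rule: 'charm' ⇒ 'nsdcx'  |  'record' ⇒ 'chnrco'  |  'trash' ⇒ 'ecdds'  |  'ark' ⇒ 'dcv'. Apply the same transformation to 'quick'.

The shift depends on letter class: consonant c→n is +11, but vowel a→d is +3. The rule splits by letter class: vowels +3, consonants +11.
On quick: q(cons)+11=b, u(vowel)+3=x, i(vowel)+3=l, c(cons)+11=n, k(cons)+11=v.

bxlnv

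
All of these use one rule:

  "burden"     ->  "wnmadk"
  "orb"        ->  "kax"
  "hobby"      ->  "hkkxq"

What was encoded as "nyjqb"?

shape

The output letters match the input read backwards, each shifted +9: burden reversed is nedrub. Read the word backwards and shift each letter +9.
Reversing it on nyjqb: shift back: n−9=e, y−9=p, j−9=a, q−9=h, b−9=s → epahs; then reverse → shape.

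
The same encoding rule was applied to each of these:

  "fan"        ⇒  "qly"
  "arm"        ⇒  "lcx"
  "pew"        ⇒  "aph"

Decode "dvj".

sky

Every letter moves 11 places later in the alphabet, wrapping around z→a.
Undoing it on dvj: d−11=s, v−11=k, j−11=y.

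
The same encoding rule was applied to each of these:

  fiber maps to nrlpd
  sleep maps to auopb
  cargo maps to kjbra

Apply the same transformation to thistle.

bqsdfys

Letter i (0-indexed) is shifted by i+8, so successive shifts are 8, 9, 10, ….
Applying it to thistle: t+8=b, h+9=q, i+10=s, s+11=d, t+12=f, l+13=y, e+14=s.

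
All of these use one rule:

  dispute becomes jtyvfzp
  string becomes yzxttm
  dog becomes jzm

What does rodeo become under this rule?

xzjpz

The rule splits by letter class: vowels +11, consonants +6.
For rodeo: r(cons)+6=x, o(vowel)+11=z, d(cons)+6=j, e(vowel)+11=p, o(vowel)+11=z.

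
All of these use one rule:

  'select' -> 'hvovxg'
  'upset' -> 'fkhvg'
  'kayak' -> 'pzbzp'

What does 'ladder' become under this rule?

Each pair mirrors across the alphabet (s↔h, e↔v, l↔o): positions sum to 25. Each letter is replaced by its mirror in the alphabet: a↔z, b↔y, c↔x, and so on (the Atbash cipher).
Applying it to ladder: l↔o, a↔z, d↔w, d↔w, e↔v, r↔i.

ozwwvi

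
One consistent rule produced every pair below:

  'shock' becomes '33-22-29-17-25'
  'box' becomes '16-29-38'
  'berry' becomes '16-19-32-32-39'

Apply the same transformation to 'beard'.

s is letter #19 and maps to 33: an offset of 14. The number is (letter's place in the alphabet, a=1) + 14.
For beard: b=2→16, e=5→19, a=1→15, r=18→32, d=4→18.

16-19-15-32-18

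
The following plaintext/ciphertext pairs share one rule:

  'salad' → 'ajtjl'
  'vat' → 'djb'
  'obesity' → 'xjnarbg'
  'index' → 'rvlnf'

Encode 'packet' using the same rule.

xjksnb

The shift depends on letter class: consonant s→a is +8, but vowel a→j is +9. Vowels shift forward by 9 and consonants shift forward by 8.
On packet: p(cons)+8=x, a(vowel)+9=j, c(cons)+8=k, k(cons)+8=s, e(vowel)+9=n, t(cons)+8=b.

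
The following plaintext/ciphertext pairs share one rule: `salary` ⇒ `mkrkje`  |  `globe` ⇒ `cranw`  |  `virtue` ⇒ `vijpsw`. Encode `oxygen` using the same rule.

abecwx

s(18)→m(12) and a(0)→k(10) fit y≡3x+10 (mod 26); the inverse of 3 mod 26 is 9. Each letter's alphabet position (a=0..z=25) is mapped through 3·x+10 mod 26 — an affine cipher.
Applying it to oxygen: o(14)→3·14+10≡0=a; x(23)→3·23+10≡1=b; y(24)→3·24+10≡4=e; g(6)→3·6+10≡2=c; e(4)→3·4+10≡22=w; n(13)→3·13+10≡23=x (all mod 26).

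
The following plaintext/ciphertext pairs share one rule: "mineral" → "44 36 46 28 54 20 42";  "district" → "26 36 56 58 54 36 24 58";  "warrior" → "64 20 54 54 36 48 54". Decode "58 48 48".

Each letter becomes 2×(its alphabet position, a=1..z=26) + 18.
Reversing it on 58 48 48: 58→(58−18)÷2=20=t, 48→(48−18)÷2=15=o, 48→(48−18)÷2=15=o.

too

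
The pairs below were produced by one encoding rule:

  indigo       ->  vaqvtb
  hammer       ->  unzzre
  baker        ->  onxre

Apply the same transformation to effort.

rssbeg

Compare letters: i→v is +13, n→a is +13, d→q is +13 — a constant shift. Every letter moves 13 places later in the alphabet, wrapping around z→a.
Applying it to effort: e+13=r, f+13=s, f+13=s, o+13=b, r+13=e, t+13=g.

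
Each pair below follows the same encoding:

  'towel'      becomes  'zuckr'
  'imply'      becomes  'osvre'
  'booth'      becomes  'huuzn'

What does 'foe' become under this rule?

luk

Compare letters: t→z is +6, o→u is +6, w→c is +6 — a constant shift. It's a constant shift of +6 (ROT6).
For foe: f+6=l, o+6=u, e+6=k.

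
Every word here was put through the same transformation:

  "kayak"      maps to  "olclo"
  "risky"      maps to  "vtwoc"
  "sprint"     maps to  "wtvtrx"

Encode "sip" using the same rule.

Two shifts are in play — +11 for a/e/i/o/u, +4 for every other letter.
For sip: s(cons)+4=w, i(vowel)+11=t, p(cons)+4=t.

wtt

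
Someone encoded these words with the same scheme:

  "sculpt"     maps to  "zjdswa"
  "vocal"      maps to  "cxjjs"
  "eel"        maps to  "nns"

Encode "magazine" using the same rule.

The shift depends on letter class: consonant s→z is +7, but vowel u→d is +9. Two shifts are in play — +9 for a/e/i/o/u, +7 for every other letter.
Applying it to magazine: m(cons)+7=t, a(vowel)+9=j, g(cons)+7=n, a(vowel)+9=j, z(cons)+7=g, i(vowel)+9=r, n(cons)+7=u, e(vowel)+9=n.

tjnjgrun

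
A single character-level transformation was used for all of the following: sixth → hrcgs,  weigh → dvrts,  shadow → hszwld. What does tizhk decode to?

grasp

Each pair mirrors across the alphabet (s↔h, i↔r, x↔c): positions sum to 25. Letters are reflected about the middle of the alphabet (position → 25−position): Atbash.
Undoing it on tizhk: t↔g, i↔r, z↔a, h↔s, k↔p.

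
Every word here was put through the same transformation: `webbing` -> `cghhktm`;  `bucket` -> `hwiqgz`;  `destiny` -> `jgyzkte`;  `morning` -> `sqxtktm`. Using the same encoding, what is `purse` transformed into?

Vowels shift forward by 2 and consonants shift forward by 6.
For purse: p(cons)+6=v, u(vowel)+2=w, r(cons)+6=x, s(cons)+6=y, e(vowel)+2=g.

vwxyg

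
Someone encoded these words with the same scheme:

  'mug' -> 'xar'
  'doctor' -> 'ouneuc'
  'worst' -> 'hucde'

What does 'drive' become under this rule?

The shift depends on letter class: consonant m→x is +11, but vowel u→a is +6. Two shifts are in play — +6 for a/e/i/o/u, +11 for every other letter.
For drive: d(cons)+11=o, r(cons)+11=c, i(vowel)+6=o, v(cons)+11=g, e(vowel)+6=k.

ocogk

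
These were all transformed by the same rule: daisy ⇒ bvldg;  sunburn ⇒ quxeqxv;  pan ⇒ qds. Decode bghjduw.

tragedy

The output letters match the input read backwards, each shifted +3: daisy reversed is ysiad. Two steps: reverse the string, then apply a Caesar shift of +3.
Undoing it on bghjduw: shift back: b−3=y, g−3=d, h−3=e, j−3=g, d−3=a, u−3=r, w−3=t → ydegart; then reverse → tragedy.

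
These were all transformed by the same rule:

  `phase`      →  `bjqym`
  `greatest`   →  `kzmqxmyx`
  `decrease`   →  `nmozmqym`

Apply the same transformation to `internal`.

idxmzdqf

Treating letters as 0–25, the rule is x ↦ 25x + 16 (mod 26).
Applying it to internal: i(8)→25·8+16≡8=i; n(13)→25·13+16≡3=d; t(19)→25·19+16≡23=x; e(4)→25·4+16≡12=m; r(17)→25·17+16≡25=z; n(13)→25·13+16≡3=d; a(0)→25·0+16≡16=q; l(11)→25·11+16≡5=f (all mod 26).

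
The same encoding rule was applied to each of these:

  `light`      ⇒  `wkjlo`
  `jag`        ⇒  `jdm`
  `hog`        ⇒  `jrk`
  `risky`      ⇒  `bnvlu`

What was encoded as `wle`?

The output letters match the input read backwards, each shifted +3: light reversed is thgil. Read the word backwards and shift each letter +3.
Decoding wle: shift back: w−3=t, l−3=i, e−3=b → tib; then reverse → bit.

bit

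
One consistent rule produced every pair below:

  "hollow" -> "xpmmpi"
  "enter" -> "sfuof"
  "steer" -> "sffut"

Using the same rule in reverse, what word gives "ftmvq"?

The output letters match the input read backwards, each shifted +1: hollow reversed is wolloh. The word is reversed, then every letter is shifted forward by 1.
Reversing it on ftmvq: shift back: f−1=e, t−1=s, m−1=l, v−1=u, q−1=p → eslup; then reverse → pulse.

pulse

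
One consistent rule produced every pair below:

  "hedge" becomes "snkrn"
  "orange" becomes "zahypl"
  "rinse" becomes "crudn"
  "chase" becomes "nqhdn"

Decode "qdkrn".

Shifts by position in hedge: pos 0: h→s (+11), pos 1: e→n (+9), pos 2: d→k (+7), pos 3: g→r (+11), pos 4: e→n (+9) — repeating every 3. A repeating key of period 3 is used — shifts +11, +9, +7 over and over.
Reversing it on qdkrn: q−11=f, d−9=u, k−7=d, r−11=g, n−9=e.

fudge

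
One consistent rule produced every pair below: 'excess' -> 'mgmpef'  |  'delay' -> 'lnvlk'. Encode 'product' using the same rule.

xayogph

Each letter shifts forward by (position + 8), i.e. 8, 9, 10, … — the shift grows by one for each successive letter.
For product: p+8=x, r+9=a, o+10=y, d+11=o, u+12=g, c+13=p, t+14=h.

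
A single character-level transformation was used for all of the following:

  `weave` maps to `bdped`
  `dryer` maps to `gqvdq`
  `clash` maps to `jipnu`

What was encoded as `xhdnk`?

Treating letters as 0–25, the rule is x ↦ 23x + 15 (mod 26).
Undoing it on xhdnk: x(23)→17·(23−15)≡6=g; h(7)→17·(7−15)≡20=u; d(3)→17·(3−15)≡4=e; n(13)→17·(13−15)≡18=s; k(10)→17·(10−15)≡19=t (all mod 26).

guest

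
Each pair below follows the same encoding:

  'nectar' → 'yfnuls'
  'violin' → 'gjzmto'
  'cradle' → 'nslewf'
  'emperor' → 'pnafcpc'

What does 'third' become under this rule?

eitso

It's a Vigenère-style cipher with numeric key [11,1]: position i shifts by key[i mod 2].
For third: t+11=e, h+1=i, i+11=t, r+1=s, d+11=o.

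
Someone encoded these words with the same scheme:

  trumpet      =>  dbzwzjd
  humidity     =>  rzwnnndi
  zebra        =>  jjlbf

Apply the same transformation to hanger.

rfxqjb

The shift depends on letter class: consonant t→d is +10, but vowel u→z is +5. Vowels shift forward by 5 and consonants shift forward by 10.
On hanger: h(cons)+10=r, a(vowel)+5=f, n(cons)+10=x, g(cons)+10=q, e(vowel)+5=j, r(cons)+10=b.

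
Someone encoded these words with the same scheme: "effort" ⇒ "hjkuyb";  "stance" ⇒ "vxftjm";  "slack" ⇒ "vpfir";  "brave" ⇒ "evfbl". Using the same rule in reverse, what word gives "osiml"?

lodge

Each letter shifts forward by (position + 3), i.e. 3, 4, 5, … — the shift grows by one for each successive letter.
Decoding osiml: o−3=l, s−4=o, i−5=d, m−6=g, l−7=e.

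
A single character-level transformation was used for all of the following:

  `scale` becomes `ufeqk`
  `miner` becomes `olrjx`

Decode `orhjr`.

In scale: s→u is +2, c→f is +3, a→e is +4, l→q is +5 — the shift increases by 1 each position. Letter i (0-indexed) is shifted by i+2, so successive shifts are 2, 3, 4, ….
Reversing it on orhjr: o−2=m, r−3=o, h−4=d, j−5=e, r−6=l.

model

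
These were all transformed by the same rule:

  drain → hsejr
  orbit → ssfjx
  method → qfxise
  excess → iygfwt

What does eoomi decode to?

ankle

A repeating key of period 2 is used — shifts +4, +1 over and over.
Reversing it on eoomi: e−4=a, o−1=n, o−4=k, m−1=l, i−4=e.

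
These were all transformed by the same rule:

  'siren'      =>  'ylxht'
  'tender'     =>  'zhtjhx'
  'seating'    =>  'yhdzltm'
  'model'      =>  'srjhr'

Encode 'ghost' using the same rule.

The shift depends on letter class: consonant s→y is +6, but vowel i→l is +3. The rule splits by letter class: vowels +3, consonants +6.
On ghost: g(cons)+6=m, h(cons)+6=n, o(vowel)+3=r, s(cons)+6=y, t(cons)+6=z.

mnryz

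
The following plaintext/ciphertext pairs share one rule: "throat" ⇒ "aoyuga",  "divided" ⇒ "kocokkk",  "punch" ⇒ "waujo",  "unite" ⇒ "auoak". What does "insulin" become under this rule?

ouzasou

The shift depends on letter class: consonant t→a is +7, but vowel o→u is +6. The rule splits by letter class: vowels +6, consonants +7.
On insulin: i(vowel)+6=o, n(cons)+7=u, s(cons)+7=z, u(vowel)+6=a, l(cons)+7=s, i(vowel)+6=o, n(cons)+7=u.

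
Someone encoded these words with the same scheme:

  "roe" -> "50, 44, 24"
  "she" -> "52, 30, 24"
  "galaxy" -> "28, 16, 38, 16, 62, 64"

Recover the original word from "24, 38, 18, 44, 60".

Each letter becomes 2×(its alphabet position, a=1..z=26) + 14.
Decoding 24, 38, 18, 44, 60: 24→(24−14)÷2=5=e, 38→(38−14)÷2=12=l, 18→(18−14)÷2=2=b, 44→(44−14)÷2=15=o, 60→(60−14)÷2=23=w.

elbow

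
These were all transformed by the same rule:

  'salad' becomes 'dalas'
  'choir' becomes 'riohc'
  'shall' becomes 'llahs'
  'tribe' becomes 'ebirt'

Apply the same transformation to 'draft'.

tfard

The word is simply reversed.
Applying it to draft: reverse → tfard.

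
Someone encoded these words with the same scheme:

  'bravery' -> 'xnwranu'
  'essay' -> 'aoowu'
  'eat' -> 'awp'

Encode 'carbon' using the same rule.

Compare letters: b→x is +22, r→n is +22, a→w is +22 — a constant shift. Every letter moves 22 places later in the alphabet, wrapping around z→a.
Applying it to carbon: c+22=y, a+22=w, r+22=n, b+22=x, o+22=k, n+22=j.

ywnxkj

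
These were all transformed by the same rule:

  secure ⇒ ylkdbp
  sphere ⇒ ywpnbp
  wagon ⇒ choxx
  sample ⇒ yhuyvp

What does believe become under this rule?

In secure: s→y is +6, e→l is +7, c→k is +8, u→d is +9 — the shift increases by 1 each position. Letter i (0-indexed) is shifted by i+6, so successive shifts are 6, 7, 8, ….
For believe: b+6=h, e+7=l, l+8=t, i+9=r, e+10=o, v+11=g, e+12=q.

hltrogq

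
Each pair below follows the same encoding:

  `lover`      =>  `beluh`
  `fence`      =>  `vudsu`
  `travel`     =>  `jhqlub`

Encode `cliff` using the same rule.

sbyvv

Compare letters: l→b is +16, o→e is +16, v→l is +16 — a constant shift. Every letter moves 16 places later in the alphabet, wrapping around z→a.
For cliff: c+16=s, l+16=b, i+16=y, f+16=v, f+16=v.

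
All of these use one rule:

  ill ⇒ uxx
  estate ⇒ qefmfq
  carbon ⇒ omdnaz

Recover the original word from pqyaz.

demon

Compare letters: i→u is +12, l→x is +12, l→x is +12 — a constant shift. Each letter is shifted forward by 12 in the alphabet (a Caesar shift of +12).
Reversing it on pqyaz: p−12=d, q−12=e, y−12=m, a−12=o, z−12=n.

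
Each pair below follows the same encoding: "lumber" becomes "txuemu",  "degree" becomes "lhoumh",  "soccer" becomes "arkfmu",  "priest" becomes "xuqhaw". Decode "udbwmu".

matter

A repeating key of period 2 is used — shifts +8, +3 over and over.
Decoding udbwmu: u−8=m, d−3=a, b−8=t, w−3=t, m−8=e, u−3=r.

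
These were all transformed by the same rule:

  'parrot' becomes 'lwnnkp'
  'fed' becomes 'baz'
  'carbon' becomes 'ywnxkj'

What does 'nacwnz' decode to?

regard

Compare letters: p→l is +22, a→w is +22, r→n is +22 — a constant shift. This is a Caesar cipher with shift 22.
Decoding nacwnz: n−22=r, a−22=e, c−22=g, w−22=a, n−22=r, z−22=d.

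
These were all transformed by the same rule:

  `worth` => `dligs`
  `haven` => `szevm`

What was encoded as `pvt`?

Each pair mirrors across the alphabet (w↔d, o↔l, r↔i): positions sum to 25. Letters are reflected about the middle of the alphabet (position → 25−position): Atbash.
Undoing it on pvt: p↔k, v↔e, t↔g.

keg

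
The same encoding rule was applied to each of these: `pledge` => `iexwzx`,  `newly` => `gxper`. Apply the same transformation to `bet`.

uxm

Compare letters: p→i is +19, l→e is +19, e→x is +19 — a constant shift. Each letter is shifted forward by 19 in the alphabet (a Caesar shift of +19).
For bet: b+19=u, e+19=x, t+19=m.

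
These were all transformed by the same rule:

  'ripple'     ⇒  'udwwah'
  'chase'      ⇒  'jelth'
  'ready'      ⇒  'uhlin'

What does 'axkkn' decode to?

r(17)→u(20) and i(8)→d(3) fit y≡25x+11 (mod 26); the inverse of 25 mod 26 is 25. This is an affine cipher: with a=0,…,z=25, each position x becomes (25x+11) mod 26.
Undoing it on axkkn: a(0)→25·(0−11)≡11=l; x(23)→25·(23−11)≡14=o; k(10)→25·(10−11)≡1=b; k(10)→25·(10−11)≡1=b; n(13)→25·(13−11)≡24=y (all mod 26).

lobby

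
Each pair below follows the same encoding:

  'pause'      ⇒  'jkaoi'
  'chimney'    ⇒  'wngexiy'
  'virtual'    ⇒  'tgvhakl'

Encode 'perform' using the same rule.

p(15)→j(9) and a(0)→k(10) fit y≡19x+10 (mod 26); the inverse of 19 mod 26 is 11. Treating letters as 0–25, the rule is x ↦ 19x + 10 (mod 26).
On perform: p(15)→19·15+10≡9=j; e(4)→19·4+10≡8=i; r(17)→19·17+10≡21=v; f(5)→19·5+10≡1=b; o(14)→19·14+10≡16=q; r(17)→19·17+10≡21=v; m(12)→19·12+10≡4=e (all mod 26).

jivbqve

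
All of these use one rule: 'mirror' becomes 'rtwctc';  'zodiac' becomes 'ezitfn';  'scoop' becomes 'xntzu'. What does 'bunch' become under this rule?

Shifts by position in mirror: pos 0: m→r (+5), pos 1: i→t (+11), pos 2: r→w (+5), pos 3: r→c (+11) — repeating every 2. A repeating key of period 2 is used — shifts +5, +11 over and over.
Applying it to bunch: b+5=g, u+11=f, n+5=s, c+11=n, h+5=m.

gfsnm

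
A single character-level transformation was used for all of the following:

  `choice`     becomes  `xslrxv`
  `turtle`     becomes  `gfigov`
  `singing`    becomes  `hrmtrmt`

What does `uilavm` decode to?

Each pair mirrors across the alphabet (c↔x, h↔s, o↔l): positions sum to 25. Each letter is replaced by its mirror in the alphabet: a↔z, b↔y, c↔x, and so on (the Atbash cipher).
Undoing it on uilavm: u↔f, i↔r, l↔o, a↔z, v↔e, m↔n.

frozen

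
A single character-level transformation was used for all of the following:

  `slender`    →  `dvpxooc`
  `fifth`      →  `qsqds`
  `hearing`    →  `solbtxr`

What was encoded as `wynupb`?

locker

Shifts by position in slender: pos 0: s→d (+11), pos 1: l→v (+10), pos 2: e→p (+11), pos 3: n→x (+10) — repeating every 2. A repeating key of period 2 is used — shifts +11, +10 over and over.
Reversing it on wynupb: w−11=l, y−10=o, n−11=c, u−10=k, p−11=e, b−10=r.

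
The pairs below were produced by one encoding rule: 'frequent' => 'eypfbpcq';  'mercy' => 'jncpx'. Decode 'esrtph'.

weight

The output letters match the input read backwards, each shifted +11: frequent reversed is tneuqerf. The word is reversed, then every letter is shifted forward by 11.
Undoing it on esrtph: shift back: e−11=t, s−11=h, r−11=g, t−11=i, p−11=e, h−11=w → thgiew; then reverse → weight.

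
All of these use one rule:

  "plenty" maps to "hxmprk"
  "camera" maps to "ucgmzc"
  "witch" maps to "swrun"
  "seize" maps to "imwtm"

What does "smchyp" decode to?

p(15)→h(7) and l(11)→x(23) fit y≡9x+2 (mod 26); the inverse of 9 mod 26 is 3. Treating letters as 0–25, the rule is x ↦ 9x + 2 (mod 26).
Decoding smchyp: s(18)→3·(18−2)≡22=w; m(12)→3·(12−2)≡4=e; c(2)→3·(2−2)≡0=a; h(7)→3·(7−2)≡15=p; y(24)→3·(24−2)≡14=o; p(15)→3·(15−2)≡13=n (all mod 26).

weapon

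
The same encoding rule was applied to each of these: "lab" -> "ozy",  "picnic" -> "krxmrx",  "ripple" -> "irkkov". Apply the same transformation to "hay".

Letters are reflected about the middle of the alphabet (position → 25−position): Atbash.
For hay: h↔s, a↔z, y↔b.

szb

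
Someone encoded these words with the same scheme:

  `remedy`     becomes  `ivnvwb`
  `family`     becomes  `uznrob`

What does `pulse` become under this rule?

Letters are reflected about the middle of the alphabet (position → 25−position): Atbash.
For pulse: p↔k, u↔f, l↔o, s↔h, e↔v.

kfohv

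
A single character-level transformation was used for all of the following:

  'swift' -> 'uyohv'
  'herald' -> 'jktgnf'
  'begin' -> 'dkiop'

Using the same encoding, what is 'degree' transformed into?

Vowels shift forward by 6 and consonants shift forward by 2.
On degree: d(cons)+2=f, e(vowel)+6=k, g(cons)+2=i, r(cons)+2=t, e(vowel)+6=k, e(vowel)+6=k.

fkitkk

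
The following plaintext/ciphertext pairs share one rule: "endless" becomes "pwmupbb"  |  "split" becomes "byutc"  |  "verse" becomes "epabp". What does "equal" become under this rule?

pzflu

The shift depends on letter class: consonant n→w is +9, but vowel e→p is +11. Two shifts are in play — +11 for a/e/i/o/u, +9 for every other letter.
On equal: e(vowel)+11=p, q(cons)+9=z, u(vowel)+11=f, a(vowel)+11=l, l(cons)+9=u.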